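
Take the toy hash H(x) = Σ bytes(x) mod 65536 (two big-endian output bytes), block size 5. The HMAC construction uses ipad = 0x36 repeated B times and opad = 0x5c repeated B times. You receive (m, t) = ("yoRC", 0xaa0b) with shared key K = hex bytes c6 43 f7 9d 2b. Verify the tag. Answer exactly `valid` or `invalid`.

invalid

Key hex bytes c6 43 f7 9d 2b is exactly B = 5 bytes: K' = c6 43 f7 9d 2b.
K' ⊕ ipad = f0 75 c1 ab 1d; K' ⊕ opad = 9a 1f ab c1 77.
Inner hash: sum = 240+117+193+171+29+121+111+82+67 = 1131 → 04 6b.
Outer hash (recomputed tag): sum = 154+31+171+193+119+4+107 = 779 → 03 0b.
Recomputed tag = 030b; claimed = aa0b → mismatch.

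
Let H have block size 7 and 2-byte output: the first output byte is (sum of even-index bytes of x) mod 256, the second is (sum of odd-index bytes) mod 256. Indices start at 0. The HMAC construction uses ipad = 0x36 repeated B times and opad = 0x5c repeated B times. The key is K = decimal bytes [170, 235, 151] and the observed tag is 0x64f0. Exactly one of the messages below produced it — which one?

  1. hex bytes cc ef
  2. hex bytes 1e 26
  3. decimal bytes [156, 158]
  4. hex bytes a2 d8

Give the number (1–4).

Key decimal bytes [170, 235, 151] = aa eb 97 is 3 bytes ≤ B = 7; zero-pad to 7 bytes: K' = aa eb 97 00 00 00 00.
K' ⊕ ipad = 9c dd a1 36 36 36 36; K' ⊕ opad = f6 b7 cb 5c 5c 5c 5c.
m1: inner = H(9c dd a1 36 36 36 36 cc ef) = 98 15; tag = H(f6 b7 cb 5c 5c 5c 5c 98 15) = 8e07
m2: inner = H(9c dd a1 36 36 36 36 1e 26) = cf 67; tag = H(f6 b7 cb 5c 5c 5c 5c cf 67) = e03e
m3: inner = H(9c dd a1 36 36 36 36 9c 9e) = 47 e5; tag = H(f6 b7 cb 5c 5c 5c 5c 47 e5) = 5eb6
m4: inner = H(9c dd a1 36 36 36 36 a2 d8) = 81 eb; tag = H(f6 b7 cb 5c 5c 5c 5c 81 eb) = 64f0 ← matches

4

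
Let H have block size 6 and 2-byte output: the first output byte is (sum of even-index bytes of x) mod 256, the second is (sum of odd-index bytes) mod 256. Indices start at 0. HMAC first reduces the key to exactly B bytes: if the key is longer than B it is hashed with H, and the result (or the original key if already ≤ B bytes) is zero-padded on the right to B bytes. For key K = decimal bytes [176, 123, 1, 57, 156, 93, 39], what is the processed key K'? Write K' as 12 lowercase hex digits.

|K| = 7 > B = 6, so first hash the key.
H(K): even-index sum = 372 mod 256 = 116; odd-index sum = 273 mod 256 = 17 → 74 11.
Zero-pad H(K) = 74 11 to 6 bytes: K' = 74 11 00 00 00 00.

741100000000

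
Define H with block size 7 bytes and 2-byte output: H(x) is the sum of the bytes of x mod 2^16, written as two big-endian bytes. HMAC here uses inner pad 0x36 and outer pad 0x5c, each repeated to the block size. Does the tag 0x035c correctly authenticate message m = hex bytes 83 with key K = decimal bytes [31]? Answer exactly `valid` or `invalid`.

Key decimal bytes [31] = 1f is 1 byte ≤ B = 7; zero-pad to 7 bytes: K' = 1f 00 00 00 00 00 00.
K' ⊕ ipad = 29 36 36 36 36 36 36; K' ⊕ opad = 43 5c 5c 5c 5c 5c 5c.
Inner hash: sum = 41+54+54+54+54+54+54+131 = 496 → 01 f0.
Outer hash (recomputed tag): sum = 67+92+92+92+92+92+92+1+240 = 860 → 03 5c.
Recomputed tag = 035c; claimed = 035c → match.

valid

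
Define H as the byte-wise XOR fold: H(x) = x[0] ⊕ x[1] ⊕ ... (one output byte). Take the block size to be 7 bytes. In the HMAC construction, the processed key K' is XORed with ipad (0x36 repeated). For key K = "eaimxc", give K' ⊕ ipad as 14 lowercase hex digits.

53575f5b4e5536

Key "eaimxc" = 65 61 69 6d 78 63 is 6 bytes ≤ B = 7; zero-pad to 7 bytes: K' = 65 61 69 6d 78 63 00.
XOR each byte with 0x36: 65⊕36=53, 61⊕36=57, 69⊕36=5f, 6d⊕36=5b, 78⊕36=4e, 63⊕36=55, 00⊕36=36.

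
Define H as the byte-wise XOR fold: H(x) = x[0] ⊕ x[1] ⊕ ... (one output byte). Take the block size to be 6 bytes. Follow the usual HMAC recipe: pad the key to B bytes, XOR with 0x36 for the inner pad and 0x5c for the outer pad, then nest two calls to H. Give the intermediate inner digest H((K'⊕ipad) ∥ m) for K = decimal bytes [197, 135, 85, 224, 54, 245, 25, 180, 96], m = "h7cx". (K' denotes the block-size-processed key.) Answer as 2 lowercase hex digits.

bd

Key decimal bytes [197, 135, 85, 224, 54, 245, 25, 180, 96] = c5 87 55 e0 36 f5 19 b4 60 is 9 bytes > B = 6, so hash it first: H(key) = f9, then zero-pad to 6 bytes: K' = f9 00 00 00 00 00.
K' ⊕ ipad = cf 36 36 36 36 36.
Inner input = cf 36 36 36 36 36 ∥ 68 37 63 78.
Inner hash: XOR cf⊕36⊕36⊕36⊕36⊕36⊕68⊕37⊕63⊕78 = bd.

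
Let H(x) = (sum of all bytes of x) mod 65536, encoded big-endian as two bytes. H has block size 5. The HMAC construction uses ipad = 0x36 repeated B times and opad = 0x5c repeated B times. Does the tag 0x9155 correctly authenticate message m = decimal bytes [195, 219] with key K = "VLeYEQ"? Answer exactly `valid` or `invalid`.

invalid

Key "VLeYEQ" = 56 4c 65 59 45 51 is 6 bytes > B = 5, so hash it first: H(key) = 01 f6, then zero-pad to 5 bytes: K' = 01 f6 00 00 00.
K' ⊕ ipad = 37 c0 36 36 36; K' ⊕ opad = 5d aa 5c 5c 5c.
Inner hash: sum = 55+192+54+54+54+195+219 = 823 → 03 37.
Outer hash (recomputed tag): sum = 93+170+92+92+92+3+55 = 597 → 02 55.
Recomputed tag = 0255; claimed = 9155 → mismatch.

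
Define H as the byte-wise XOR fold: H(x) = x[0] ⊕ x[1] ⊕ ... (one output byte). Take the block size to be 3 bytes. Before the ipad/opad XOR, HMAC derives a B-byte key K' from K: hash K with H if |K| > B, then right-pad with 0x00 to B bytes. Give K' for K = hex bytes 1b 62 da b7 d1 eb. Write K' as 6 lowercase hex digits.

2e0000

|K| = 6 > B = 3, so first hash the key.
H(K): XOR 1b⊕62⊕da⊕b7⊕d1⊕eb = 2e.
Zero-pad H(K) = 2e to 3 bytes: K' = 2e 00 00.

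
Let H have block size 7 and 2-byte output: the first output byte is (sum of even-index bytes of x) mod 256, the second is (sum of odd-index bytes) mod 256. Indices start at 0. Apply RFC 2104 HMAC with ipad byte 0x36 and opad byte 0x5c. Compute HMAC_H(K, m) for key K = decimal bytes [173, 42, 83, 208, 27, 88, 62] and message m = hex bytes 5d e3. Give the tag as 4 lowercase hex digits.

Key decimal bytes [173, 42, 83, 208, 27, 88, 62] = ad 2a 53 d0 1b 58 3e is exactly B = 7 bytes: K' = ad 2a 53 d0 1b 58 3e.
K' ⊕ ipad = 9b 1c 65 e6 2d 6e 08.  K' ⊕ opad = f1 76 0f 8c 47 04 62.
Inner input = (K'⊕ipad) ∥ m = 9b 1c 65 e6 2d 6e 08 ∥ 5d e3.
Inner hash: even-index sum = 536 mod 256 = 24; odd-index sum = 461 mod 256 = 205 → 18 cd.
Outer input = (K'⊕opad) ∥ inner = f1 76 0f 8c 47 04 62 ∥ 18 cd.
Outer hash (tag): even-index sum = 630 mod 256 = 118; odd-index sum = 286 mod 256 = 30 → 76 1e.

761e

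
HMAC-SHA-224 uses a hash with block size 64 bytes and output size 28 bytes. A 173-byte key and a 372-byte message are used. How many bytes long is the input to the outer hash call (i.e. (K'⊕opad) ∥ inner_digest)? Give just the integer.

92

Key is 173 > 64 bytes, so it is hashed to 28 bytes then zero-padded to 64: |K'| = 64.
Outer input = (K'⊕opad) ∥ H(inner) → 64 + 28 = 92 bytes.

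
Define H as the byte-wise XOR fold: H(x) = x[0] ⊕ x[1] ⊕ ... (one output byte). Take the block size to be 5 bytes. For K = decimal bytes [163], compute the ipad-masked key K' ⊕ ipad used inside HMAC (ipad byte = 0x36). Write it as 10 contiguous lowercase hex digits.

Key decimal bytes [163] = a3 is 1 byte ≤ B = 5; zero-pad to 5 bytes: K' = a3 00 00 00 00.
XOR each byte with 0x36: a3⊕36=95, 00⊕36=36, 00⊕36=36, 00⊕36=36, 00⊕36=36.

9536363636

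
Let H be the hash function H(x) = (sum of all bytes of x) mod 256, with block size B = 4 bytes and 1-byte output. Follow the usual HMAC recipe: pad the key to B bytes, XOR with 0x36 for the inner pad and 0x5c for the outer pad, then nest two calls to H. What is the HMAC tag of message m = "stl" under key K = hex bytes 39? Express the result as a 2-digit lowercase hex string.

7d

Key hex bytes 39 is 1 byte ≤ B = 4; zero-pad to 4 bytes: K' = 39 00 00 00.
K' ⊕ ipad = 0f 36 36 36.  K' ⊕ opad = 65 5c 5c 5c.
Inner input = (K'⊕ipad) ∥ m = 0f 36 36 36 ∥ 73 74 6c.
Inner hash: sum = 15+54+54+54+115+116+108 = 516; mod 256 = 4 → 04.
Outer input = (K'⊕opad) ∥ inner = 65 5c 5c 5c ∥ 04.
Outer hash (tag): sum = 101+92+92+92+4 = 381; mod 256 = 125 → 7d.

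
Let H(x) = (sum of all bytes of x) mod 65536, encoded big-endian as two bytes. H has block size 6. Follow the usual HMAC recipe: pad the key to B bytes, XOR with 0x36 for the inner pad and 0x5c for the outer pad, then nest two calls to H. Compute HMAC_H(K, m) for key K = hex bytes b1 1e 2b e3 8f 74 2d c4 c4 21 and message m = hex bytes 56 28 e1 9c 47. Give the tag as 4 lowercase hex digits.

Key hex bytes b1 1e 2b e3 8f 74 2d c4 c4 21 is 10 bytes > B = 6, so hash it first: H(key) = 04 b6, then zero-pad to 6 bytes: K' = 04 b6 00 00 00 00.
K' ⊕ ipad = 32 80 36 36 36 36.  K' ⊕ opad = 58 ea 5c 5c 5c 5c.
Inner input = (K'⊕ipad) ∥ m = 32 80 36 36 36 36 ∥ 56 28 e1 9c 47.
Inner hash: sum = 50+128+54+54+54+54+86+40+225+156+71 = 972 → 03 cc.
Outer input = (K'⊕opad) ∥ inner = 58 ea 5c 5c 5c 5c ∥ 03 cc.
Outer hash (tag): sum = 88+234+92+92+92+92+3+204 = 897 → 03 81.

0381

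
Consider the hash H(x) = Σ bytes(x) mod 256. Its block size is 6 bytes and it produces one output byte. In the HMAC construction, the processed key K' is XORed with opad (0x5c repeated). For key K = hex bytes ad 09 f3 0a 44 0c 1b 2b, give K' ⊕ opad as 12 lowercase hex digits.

155c5c5c5c5c

Key hex bytes ad 09 f3 0a 44 0c 1b 2b is 8 bytes > B = 6, so hash it first: H(key) = 49, then zero-pad to 6 bytes: K' = 49 00 00 00 00 00.
XOR each byte with 0x5c: 49⊕5c=15, 00⊕5c=5c, 00⊕5c=5c, 00⊕5c=5c, 00⊕5c=5c, 00⊕5c=5c.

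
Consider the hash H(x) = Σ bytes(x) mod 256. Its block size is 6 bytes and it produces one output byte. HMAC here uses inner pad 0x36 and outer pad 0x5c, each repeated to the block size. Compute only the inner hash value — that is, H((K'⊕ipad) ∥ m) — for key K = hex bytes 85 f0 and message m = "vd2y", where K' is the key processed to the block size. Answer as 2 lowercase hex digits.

d6

Key hex bytes 85 f0 is 2 bytes ≤ B = 6; zero-pad to 6 bytes: K' = 85 f0 00 00 00 00.
K' ⊕ ipad = b3 c6 36 36 36 36.
Inner input = b3 c6 36 36 36 36 ∥ 76 64 32 79.
Inner hash: sum = 179+198+54+54+54+54+118+100+50+121 = 982; mod 256 = 214 → d6.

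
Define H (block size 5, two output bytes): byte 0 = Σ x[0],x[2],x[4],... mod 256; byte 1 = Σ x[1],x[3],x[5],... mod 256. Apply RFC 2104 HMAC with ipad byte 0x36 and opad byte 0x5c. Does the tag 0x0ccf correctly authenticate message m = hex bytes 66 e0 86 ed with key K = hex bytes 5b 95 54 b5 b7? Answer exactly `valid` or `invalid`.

Key hex bytes 5b 95 54 b5 b7 is exactly B = 5 bytes: K' = 5b 95 54 b5 b7.
K' ⊕ ipad = 6d a3 62 83 81; K' ⊕ opad = 07 c9 08 e9 eb.
Inner hash: even-index sum = 797 mod 256 = 29; odd-index sum = 530 mod 256 = 18 → 1d 12.
Outer hash (recomputed tag): even-index sum = 268 mod 256 = 12; odd-index sum = 463 mod 256 = 207 → 0c cf.
Recomputed tag = 0ccf; claimed = 0ccf → match.

valid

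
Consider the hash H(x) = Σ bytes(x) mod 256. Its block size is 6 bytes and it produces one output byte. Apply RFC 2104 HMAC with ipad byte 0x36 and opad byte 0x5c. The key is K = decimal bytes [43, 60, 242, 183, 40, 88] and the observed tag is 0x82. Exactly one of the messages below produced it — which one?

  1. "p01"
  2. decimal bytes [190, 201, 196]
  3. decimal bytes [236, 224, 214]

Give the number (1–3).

Key decimal bytes [43, 60, 242, 183, 40, 88] = 2b 3c f2 b7 28 58 is exactly B = 6 bytes: K' = 2b 3c f2 b7 28 58.
K' ⊕ ipad = 1d 0a c4 81 1e 6e; K' ⊕ opad = 77 60 ae eb 74 04.
m1: inner = H(1d 0a c4 81 1e 6e 70 30 31) = c9; tag = H(77 60 ae eb 74 04 c9) = b1
m2: inner = H(1d 0a c4 81 1e 6e be c9 c4) = 43; tag = H(77 60 ae eb 74 04 43) = 2b
m3: inner = H(1d 0a c4 81 1e 6e ec e0 d6) = 9a; tag = H(77 60 ae eb 74 04 9a) = 82 ← matches

3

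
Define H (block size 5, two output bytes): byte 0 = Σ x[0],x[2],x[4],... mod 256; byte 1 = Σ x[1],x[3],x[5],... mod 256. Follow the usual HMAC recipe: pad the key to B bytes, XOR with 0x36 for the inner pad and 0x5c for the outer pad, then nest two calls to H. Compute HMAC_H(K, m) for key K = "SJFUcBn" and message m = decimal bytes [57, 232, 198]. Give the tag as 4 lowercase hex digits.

fac9

Key "SJFUcBn" = 53 4a 46 55 63 42 6e is 7 bytes > B = 5, so hash it first: H(key) = 6a e1, then zero-pad to 5 bytes: K' = 6a e1 00 00 00.
K' ⊕ ipad = 5c d7 36 36 36.  K' ⊕ opad = 36 bd 5c 5c 5c.
Inner input = (K'⊕ipad) ∥ m = 5c d7 36 36 36 ∥ 39 e8 c6.
Inner hash: even-index sum = 432 mod 256 = 176; odd-index sum = 524 mod 256 = 12 → b0 0c.
Outer input = (K'⊕opad) ∥ inner = 36 bd 5c 5c 5c ∥ b0 0c.
Outer hash (tag): even-index sum = 250 mod 256 = 250; odd-index sum = 457 mod 256 = 201 → fa c9.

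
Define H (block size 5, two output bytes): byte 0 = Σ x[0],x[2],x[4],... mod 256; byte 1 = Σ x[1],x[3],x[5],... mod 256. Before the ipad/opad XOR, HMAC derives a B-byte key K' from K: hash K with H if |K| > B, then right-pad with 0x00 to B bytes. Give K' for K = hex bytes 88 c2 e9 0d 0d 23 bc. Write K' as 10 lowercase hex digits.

3af2000000

|K| = 7 > B = 5, so first hash the key.
H(K): even-index sum = 570 mod 256 = 58; odd-index sum = 242 mod 256 = 242 → 3a f2.
Zero-pad H(K) = 3a f2 to 5 bytes: K' = 3a f2 00 00 00.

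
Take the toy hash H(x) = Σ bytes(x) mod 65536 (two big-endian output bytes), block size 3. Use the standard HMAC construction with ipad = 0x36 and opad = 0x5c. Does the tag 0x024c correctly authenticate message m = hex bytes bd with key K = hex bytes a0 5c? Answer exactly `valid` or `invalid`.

Key hex bytes a0 5c is 2 bytes ≤ B = 3; zero-pad to 3 bytes: K' = a0 5c 00.
K' ⊕ ipad = 96 6a 36; K' ⊕ opad = fc 00 5c.
Inner hash: sum = 150+106+54+189 = 499 → 01 f3.
Outer hash (recomputed tag): sum = 252+0+92+1+243 = 588 → 02 4c.
Recomputed tag = 024c; claimed = 024c → match.

valid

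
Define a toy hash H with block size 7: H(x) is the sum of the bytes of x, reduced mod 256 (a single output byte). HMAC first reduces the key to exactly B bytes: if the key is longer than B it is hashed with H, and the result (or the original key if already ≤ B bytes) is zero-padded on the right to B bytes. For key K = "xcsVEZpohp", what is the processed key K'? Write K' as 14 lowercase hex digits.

fa000000000000

|K| = 10 > B = 7, so first hash the key.
H(K): sum = 120+99+115+86+69+90+112+111+104+112 = 1018; mod 256 = 250 → fa.
Zero-pad H(K) = fa to 7 bytes: K' = fa 00 00 00 00 00 00.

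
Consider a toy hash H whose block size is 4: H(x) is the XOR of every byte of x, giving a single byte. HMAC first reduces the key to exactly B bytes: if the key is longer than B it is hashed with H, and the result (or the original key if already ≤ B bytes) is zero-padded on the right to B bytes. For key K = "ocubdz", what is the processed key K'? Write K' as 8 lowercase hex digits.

05000000

|K| = 6 > B = 4, so first hash the key.
H(K): XOR 6f⊕63⊕75⊕62⊕64⊕7a = 05.
Zero-pad H(K) = 05 to 4 bytes: K' = 05 00 00 00.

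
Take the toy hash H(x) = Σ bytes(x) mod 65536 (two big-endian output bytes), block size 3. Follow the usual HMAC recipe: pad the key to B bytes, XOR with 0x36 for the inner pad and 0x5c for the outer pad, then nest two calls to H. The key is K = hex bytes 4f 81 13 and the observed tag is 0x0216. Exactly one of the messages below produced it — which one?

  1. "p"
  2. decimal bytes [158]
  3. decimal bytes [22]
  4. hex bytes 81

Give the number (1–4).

4

Key hex bytes 4f 81 13 is exactly B = 3 bytes: K' = 4f 81 13.
K' ⊕ ipad = 79 b7 25; K' ⊕ opad = 13 dd 4f.
m1: inner = H(79 b7 25 70) = 01 c5; tag = H(13 dd 4f 01 c5) = 0205
m2: inner = H(79 b7 25 9e) = 01 f3; tag = H(13 dd 4f 01 f3) = 0233
m3: inner = H(79 b7 25 16) = 01 6b; tag = H(13 dd 4f 01 6b) = 01ab
m4: inner = H(79 b7 25 81) = 01 d6; tag = H(13 dd 4f 01 d6) = 0216 ← matches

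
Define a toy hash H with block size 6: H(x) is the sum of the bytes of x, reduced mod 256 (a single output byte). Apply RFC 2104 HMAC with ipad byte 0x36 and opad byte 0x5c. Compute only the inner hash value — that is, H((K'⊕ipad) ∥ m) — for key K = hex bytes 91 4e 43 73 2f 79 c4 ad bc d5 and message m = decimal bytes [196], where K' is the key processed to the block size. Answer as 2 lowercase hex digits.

db

Key hex bytes 91 4e 43 73 2f 79 c4 ad bc d5 is 10 bytes > B = 6, so hash it first: H(key) = 3f, then zero-pad to 6 bytes: K' = 3f 00 00 00 00 00.
K' ⊕ ipad = 09 36 36 36 36 36.
Inner input = 09 36 36 36 36 36 ∥ c4.
Inner hash: sum = 9+54+54+54+54+54+196 = 475; mod 256 = 219 → db.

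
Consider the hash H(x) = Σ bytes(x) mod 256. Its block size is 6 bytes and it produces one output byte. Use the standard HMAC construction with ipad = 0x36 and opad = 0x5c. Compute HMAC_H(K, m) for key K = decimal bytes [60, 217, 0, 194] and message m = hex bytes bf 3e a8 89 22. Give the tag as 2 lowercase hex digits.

76

Key decimal bytes [60, 217, 0, 194] = 3c d9 00 c2 is 4 bytes ≤ B = 6; zero-pad to 6 bytes: K' = 3c d9 00 c2 00 00.
K' ⊕ ipad = 0a ef 36 f4 36 36.  K' ⊕ opad = 60 85 5c 9e 5c 5c.
Inner input = (K'⊕ipad) ∥ m = 0a ef 36 f4 36 36 ∥ bf 3e a8 89 22.
Inner hash: sum = 10+239+54+244+54+54+191+62+168+137+34 = 1247; mod 256 = 223 → df.
Outer input = (K'⊕opad) ∥ inner = 60 85 5c 9e 5c 5c ∥ df.
Outer hash (tag): sum = 96+133+92+158+92+92+223 = 886; mod 256 = 118 → 76.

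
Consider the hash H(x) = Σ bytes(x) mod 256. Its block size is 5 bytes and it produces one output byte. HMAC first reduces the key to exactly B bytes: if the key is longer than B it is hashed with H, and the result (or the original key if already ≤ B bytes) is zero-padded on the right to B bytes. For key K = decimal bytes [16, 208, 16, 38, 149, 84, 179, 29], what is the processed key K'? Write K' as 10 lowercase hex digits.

|K| = 8 > B = 5, so first hash the key.
H(K): sum = 16+208+16+38+149+84+179+29 = 719; mod 256 = 207 → cf.
Zero-pad H(K) = cf to 5 bytes: K' = cf 00 00 00 00.

cf00000000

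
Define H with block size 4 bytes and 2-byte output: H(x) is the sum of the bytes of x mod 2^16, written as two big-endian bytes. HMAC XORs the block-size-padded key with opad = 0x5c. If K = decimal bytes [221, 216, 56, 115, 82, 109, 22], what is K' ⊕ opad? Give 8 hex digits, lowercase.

Key decimal bytes [221, 216, 56, 115, 82, 109, 22] = dd d8 38 73 52 6d 16 is 7 bytes > B = 4, so hash it first: H(key) = 03 35, then zero-pad to 4 bytes: K' = 03 35 00 00.
XOR each byte with 0x5c: 03⊕5c=5f, 35⊕5c=69, 00⊕5c=5c, 00⊕5c=5c.

5f695c5c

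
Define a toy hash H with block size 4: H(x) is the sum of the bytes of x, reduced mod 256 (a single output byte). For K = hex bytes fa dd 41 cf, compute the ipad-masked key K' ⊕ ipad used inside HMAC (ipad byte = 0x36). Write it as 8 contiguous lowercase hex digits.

Key hex bytes fa dd 41 cf is exactly B = 4 bytes: K' = fa dd 41 cf.
XOR each byte with 0x36: fa⊕36=cc, dd⊕36=eb, 41⊕36=77, cf⊕36=f9.

cceb77f9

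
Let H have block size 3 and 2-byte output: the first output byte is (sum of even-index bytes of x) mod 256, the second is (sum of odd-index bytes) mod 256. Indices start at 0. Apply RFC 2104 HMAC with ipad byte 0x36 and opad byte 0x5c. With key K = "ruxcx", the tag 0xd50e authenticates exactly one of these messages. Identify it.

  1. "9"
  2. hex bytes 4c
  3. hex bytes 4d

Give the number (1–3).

Key "ruxcx" = 72 75 78 63 78 is 5 bytes > B = 3, so hash it first: H(key) = 62 d8, then zero-pad to 3 bytes: K' = 62 d8 00.
K' ⊕ ipad = 54 ee 36; K' ⊕ opad = 3e 84 5c.
m1: inner = H(54 ee 36 39) = 8a 27; tag = H(3e 84 5c 8a 27) = c10e
m2: inner = H(54 ee 36 4c) = 8a 3a; tag = H(3e 84 5c 8a 3a) = d40e
m3: inner = H(54 ee 36 4d) = 8a 3b; tag = H(3e 84 5c 8a 3b) = d50e ← matches

3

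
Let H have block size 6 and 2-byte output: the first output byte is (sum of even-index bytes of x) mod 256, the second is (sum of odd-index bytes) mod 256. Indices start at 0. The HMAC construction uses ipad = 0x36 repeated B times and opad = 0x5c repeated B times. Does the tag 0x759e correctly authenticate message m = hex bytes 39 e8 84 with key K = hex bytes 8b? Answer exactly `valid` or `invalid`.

Key hex bytes 8b is 1 byte ≤ B = 6; zero-pad to 6 bytes: K' = 8b 00 00 00 00 00.
K' ⊕ ipad = bd 36 36 36 36 36; K' ⊕ opad = d7 5c 5c 5c 5c 5c.
Inner hash: even-index sum = 486 mod 256 = 230; odd-index sum = 394 mod 256 = 138 → e6 8a.
Outer hash (recomputed tag): even-index sum = 629 mod 256 = 117; odd-index sum = 414 mod 256 = 158 → 75 9e.
Recomputed tag = 759e; claimed = 759e → match.

valid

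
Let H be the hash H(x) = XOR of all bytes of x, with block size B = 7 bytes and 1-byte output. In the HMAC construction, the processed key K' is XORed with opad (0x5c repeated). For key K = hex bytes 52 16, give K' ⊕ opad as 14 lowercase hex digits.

Key hex bytes 52 16 is 2 bytes ≤ B = 7; zero-pad to 7 bytes: K' = 52 16 00 00 00 00 00.
XOR each byte with 0x5c: 52⊕5c=0e, 16⊕5c=4a, 00⊕5c=5c, 00⊕5c=5c, 00⊕5c=5c, 00⊕5c=5c, 00⊕5c=5c.

0e4a5c5c5c5c5c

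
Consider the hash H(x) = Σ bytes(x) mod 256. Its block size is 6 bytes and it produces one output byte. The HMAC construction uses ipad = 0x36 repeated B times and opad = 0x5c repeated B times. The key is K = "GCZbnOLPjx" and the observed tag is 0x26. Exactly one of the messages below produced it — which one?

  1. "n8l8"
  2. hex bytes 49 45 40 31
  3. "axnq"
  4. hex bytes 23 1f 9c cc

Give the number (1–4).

Key "GCZbnOLPjx" = 47 43 5a 62 6e 4f 4c 50 6a 78 is 10 bytes > B = 6, so hash it first: H(key) = 81, then zero-pad to 6 bytes: K' = 81 00 00 00 00 00.
K' ⊕ ipad = b7 36 36 36 36 36; K' ⊕ opad = dd 5c 5c 5c 5c 5c.
m1: inner = H(b7 36 36 36 36 36 6e 38 6c 38) = 0f; tag = H(dd 5c 5c 5c 5c 5c 0f) = b8
m2: inner = H(b7 36 36 36 36 36 49 45 40 31) = c4; tag = H(dd 5c 5c 5c 5c 5c c4) = 6d
m3: inner = H(b7 36 36 36 36 36 61 78 6e 71) = 7d; tag = H(dd 5c 5c 5c 5c 5c 7d) = 26 ← matches
m4: inner = H(b7 36 36 36 36 36 23 1f 9c cc) = 6f; tag = H(dd 5c 5c 5c 5c 5c 6f) = 18

3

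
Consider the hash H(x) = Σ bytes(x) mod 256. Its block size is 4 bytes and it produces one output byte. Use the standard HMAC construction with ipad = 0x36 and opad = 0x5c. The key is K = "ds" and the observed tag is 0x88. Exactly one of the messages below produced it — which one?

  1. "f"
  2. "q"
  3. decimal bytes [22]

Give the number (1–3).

1

Key "ds" = 64 73 is 2 bytes ≤ B = 4; zero-pad to 4 bytes: K' = 64 73 00 00.
K' ⊕ ipad = 52 45 36 36; K' ⊕ opad = 38 2f 5c 5c.
m1: inner = H(52 45 36 36 66) = 69; tag = H(38 2f 5c 5c 69) = 88 ← matches
m2: inner = H(52 45 36 36 71) = 74; tag = H(38 2f 5c 5c 74) = 93
m3: inner = H(52 45 36 36 16) = 19; tag = H(38 2f 5c 5c 19) = 38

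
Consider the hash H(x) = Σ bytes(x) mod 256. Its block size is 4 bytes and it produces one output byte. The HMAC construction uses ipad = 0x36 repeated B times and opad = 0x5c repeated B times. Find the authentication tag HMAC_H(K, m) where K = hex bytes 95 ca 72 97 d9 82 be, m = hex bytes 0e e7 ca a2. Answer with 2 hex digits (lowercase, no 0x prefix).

Key hex bytes 95 ca 72 97 d9 82 be is 7 bytes > B = 4, so hash it first: H(key) = 81, then zero-pad to 4 bytes: K' = 81 00 00 00.
K' ⊕ ipad = b7 36 36 36.  K' ⊕ opad = dd 5c 5c 5c.
Inner input = (K'⊕ipad) ∥ m = b7 36 36 36 ∥ 0e e7 ca a2.
Inner hash: sum = 183+54+54+54+14+231+202+162 = 954; mod 256 = 186 → ba.
Outer input = (K'⊕opad) ∥ inner = dd 5c 5c 5c ∥ ba.
Outer hash (tag): sum = 221+92+92+92+186 = 683; mod 256 = 171 → ab.

ab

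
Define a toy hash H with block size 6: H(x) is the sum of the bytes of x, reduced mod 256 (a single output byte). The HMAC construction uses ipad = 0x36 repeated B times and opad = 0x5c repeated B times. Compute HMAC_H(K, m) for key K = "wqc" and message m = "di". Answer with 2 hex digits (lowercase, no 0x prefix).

Key "wqc" = 77 71 63 is 3 bytes ≤ B = 6; zero-pad to 6 bytes: K' = 77 71 63 00 00 00.
K' ⊕ ipad = 41 47 55 36 36 36.  K' ⊕ opad = 2b 2d 3f 5c 5c 5c.
Inner input = (K'⊕ipad) ∥ m = 41 47 55 36 36 36 ∥ 64 69.
Inner hash: sum = 65+71+85+54+54+54+100+105 = 588; mod 256 = 76 → 4c.
Outer input = (K'⊕opad) ∥ inner = 2b 2d 3f 5c 5c 5c ∥ 4c.
Outer hash (tag): sum = 43+45+63+92+92+92+76 = 503; mod 256 = 247 → f7.

f7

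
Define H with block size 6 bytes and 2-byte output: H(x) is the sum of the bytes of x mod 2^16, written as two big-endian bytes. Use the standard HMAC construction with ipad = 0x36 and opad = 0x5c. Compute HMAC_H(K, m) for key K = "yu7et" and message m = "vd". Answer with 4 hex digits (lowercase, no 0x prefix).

01b0

Key "yu7et" = 79 75 37 65 74 is 5 bytes ≤ B = 6; zero-pad to 6 bytes: K' = 79 75 37 65 74 00.
K' ⊕ ipad = 4f 43 01 53 42 36.  K' ⊕ opad = 25 29 6b 39 28 5c.
Inner input = (K'⊕ipad) ∥ m = 4f 43 01 53 42 36 ∥ 76 64.
Inner hash: sum = 79+67+1+83+66+54+118+100 = 568 → 02 38.
Outer input = (K'⊕opad) ∥ inner = 25 29 6b 39 28 5c ∥ 02 38.
Outer hash (tag): sum = 37+41+107+57+40+92+2+56 = 432 → 01 b0.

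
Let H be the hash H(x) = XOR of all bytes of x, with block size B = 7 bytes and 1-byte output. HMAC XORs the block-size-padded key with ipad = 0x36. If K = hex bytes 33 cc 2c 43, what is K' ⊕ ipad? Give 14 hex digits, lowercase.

05fa1a75363636

Key hex bytes 33 cc 2c 43 is 4 bytes ≤ B = 7; zero-pad to 7 bytes: K' = 33 cc 2c 43 00 00 00.
XOR each byte with 0x36: 33⊕36=05, cc⊕36=fa, 2c⊕36=1a, 43⊕36=75, 00⊕36=36, 00⊕36=36, 00⊕36=36.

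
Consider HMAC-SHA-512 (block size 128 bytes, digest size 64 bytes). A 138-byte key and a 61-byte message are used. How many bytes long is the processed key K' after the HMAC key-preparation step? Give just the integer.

Key is 138 > 128 bytes, so it is hashed to 64 bytes then zero-padded to 128: |K'| = 128.

128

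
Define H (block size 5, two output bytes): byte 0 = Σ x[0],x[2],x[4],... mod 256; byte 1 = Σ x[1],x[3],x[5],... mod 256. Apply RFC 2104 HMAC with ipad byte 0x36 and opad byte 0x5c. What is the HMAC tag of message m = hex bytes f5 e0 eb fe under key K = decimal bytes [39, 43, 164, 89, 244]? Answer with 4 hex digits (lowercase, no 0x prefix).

87bf

Key decimal bytes [39, 43, 164, 89, 244] = 27 2b a4 59 f4 is exactly B = 5 bytes: K' = 27 2b a4 59 f4.
K' ⊕ ipad = 11 1d 92 6f c2.  K' ⊕ opad = 7b 77 f8 05 a8.
Inner input = (K'⊕ipad) ∥ m = 11 1d 92 6f c2 ∥ f5 e0 eb fe.
Inner hash: even-index sum = 835 mod 256 = 67; odd-index sum = 620 mod 256 = 108 → 43 6c.
Outer input = (K'⊕opad) ∥ inner = 7b 77 f8 05 a8 ∥ 43 6c.
Outer hash (tag): even-index sum = 647 mod 256 = 135; odd-index sum = 191 mod 256 = 191 → 87 bf.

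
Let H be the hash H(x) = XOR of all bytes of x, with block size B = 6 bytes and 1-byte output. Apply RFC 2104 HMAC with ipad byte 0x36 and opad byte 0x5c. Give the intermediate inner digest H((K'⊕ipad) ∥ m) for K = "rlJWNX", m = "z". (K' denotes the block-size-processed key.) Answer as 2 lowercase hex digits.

6f

Key "rlJWNX" = 72 6c 4a 57 4e 58 is exactly B = 6 bytes: K' = 72 6c 4a 57 4e 58.
K' ⊕ ipad = 44 5a 7c 61 78 6e.
Inner input = 44 5a 7c 61 78 6e ∥ 7a.
Inner hash: XOR 44⊕5a⊕7c⊕61⊕78⊕6e⊕7a = 6f.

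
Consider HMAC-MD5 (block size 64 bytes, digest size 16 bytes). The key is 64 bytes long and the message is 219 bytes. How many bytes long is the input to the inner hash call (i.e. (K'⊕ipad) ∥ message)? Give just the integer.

283

Key is 64 ≤ 64 bytes, zero-padded: |K'| = 64.
Inner input = (K'⊕ipad) ∥ m → 64 + 219 = 283 bytes.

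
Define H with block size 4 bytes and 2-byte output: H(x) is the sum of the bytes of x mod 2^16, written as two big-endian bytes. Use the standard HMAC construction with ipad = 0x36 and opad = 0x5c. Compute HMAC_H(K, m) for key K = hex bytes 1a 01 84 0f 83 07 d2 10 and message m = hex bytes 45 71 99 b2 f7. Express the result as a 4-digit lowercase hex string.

0223

Key hex bytes 1a 01 84 0f 83 07 d2 10 is 8 bytes > B = 4, so hash it first: H(key) = 02 1a, then zero-pad to 4 bytes: K' = 02 1a 00 00.
K' ⊕ ipad = 34 2c 36 36.  K' ⊕ opad = 5e 46 5c 5c.
Inner input = (K'⊕ipad) ∥ m = 34 2c 36 36 ∥ 45 71 99 b2 f7.
Inner hash: sum = 52+44+54+54+69+113+153+178+247 = 964 → 03 c4.
Outer input = (K'⊕opad) ∥ inner = 5e 46 5c 5c ∥ 03 c4.
Outer hash (tag): sum = 94+70+92+92+3+196 = 547 → 02 23.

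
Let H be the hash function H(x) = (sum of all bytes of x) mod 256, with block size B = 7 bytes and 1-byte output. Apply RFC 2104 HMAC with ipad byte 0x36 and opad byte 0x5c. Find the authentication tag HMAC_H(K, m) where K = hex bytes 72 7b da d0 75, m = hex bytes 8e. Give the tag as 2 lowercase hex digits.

e8

Key hex bytes 72 7b da d0 75 is 5 bytes ≤ B = 7; zero-pad to 7 bytes: K' = 72 7b da d0 75 00 00.
K' ⊕ ipad = 44 4d ec e6 43 36 36.  K' ⊕ opad = 2e 27 86 8c 29 5c 5c.
Inner input = (K'⊕ipad) ∥ m = 44 4d ec e6 43 36 36 ∥ 8e.
Inner hash: sum = 68+77+236+230+67+54+54+142 = 928; mod 256 = 160 → a0.
Outer input = (K'⊕opad) ∥ inner = 2e 27 86 8c 29 5c 5c ∥ a0.
Outer hash (tag): sum = 46+39+134+140+41+92+92+160 = 744; mod 256 = 232 → e8.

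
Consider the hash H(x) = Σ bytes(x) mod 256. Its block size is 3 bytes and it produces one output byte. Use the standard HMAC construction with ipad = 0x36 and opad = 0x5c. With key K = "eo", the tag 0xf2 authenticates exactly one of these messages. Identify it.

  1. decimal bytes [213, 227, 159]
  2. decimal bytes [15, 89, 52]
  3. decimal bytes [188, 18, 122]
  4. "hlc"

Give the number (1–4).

3

Key "eo" = 65 6f is 2 bytes ≤ B = 3; zero-pad to 3 bytes: K' = 65 6f 00.
K' ⊕ ipad = 53 59 36; K' ⊕ opad = 39 33 5c.
m1: inner = H(53 59 36 d5 e3 9f) = 39; tag = H(39 33 5c 39) = 01
m2: inner = H(53 59 36 0f 59 34) = 7e; tag = H(39 33 5c 7e) = 46
m3: inner = H(53 59 36 bc 12 7a) = 2a; tag = H(39 33 5c 2a) = f2 ← matches
m4: inner = H(53 59 36 68 6c 63) = 19; tag = H(39 33 5c 19) = e1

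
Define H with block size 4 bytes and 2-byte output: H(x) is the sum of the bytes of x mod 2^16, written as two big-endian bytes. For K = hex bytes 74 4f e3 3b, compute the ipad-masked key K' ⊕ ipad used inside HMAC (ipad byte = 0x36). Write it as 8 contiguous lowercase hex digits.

Key hex bytes 74 4f e3 3b is exactly B = 4 bytes: K' = 74 4f e3 3b.
XOR each byte with 0x36: 74⊕36=42, 4f⊕36=79, e3⊕36=d5, 3b⊕36=0d.

4279d50d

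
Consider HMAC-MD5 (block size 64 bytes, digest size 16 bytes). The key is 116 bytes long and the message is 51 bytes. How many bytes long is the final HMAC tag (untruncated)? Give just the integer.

The tag is one MD5 digest: 16 bytes.

16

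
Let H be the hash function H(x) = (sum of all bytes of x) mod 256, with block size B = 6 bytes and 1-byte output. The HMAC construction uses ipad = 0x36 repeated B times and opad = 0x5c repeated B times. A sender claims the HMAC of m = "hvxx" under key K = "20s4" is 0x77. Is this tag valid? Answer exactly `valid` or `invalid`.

invalid

Key "20s4" = 32 30 73 34 is 4 bytes ≤ B = 6; zero-pad to 6 bytes: K' = 32 30 73 34 00 00.
K' ⊕ ipad = 04 06 45 02 36 36; K' ⊕ opad = 6e 6c 2f 68 5c 5c.
Inner hash: sum = 4+6+69+2+54+54+104+118+120+120 = 651; mod 256 = 139 → 8b.
Outer hash (recomputed tag): sum = 110+108+47+104+92+92+139 = 692; mod 256 = 180 → b4.
Recomputed tag = b4; claimed = 77 → mismatch.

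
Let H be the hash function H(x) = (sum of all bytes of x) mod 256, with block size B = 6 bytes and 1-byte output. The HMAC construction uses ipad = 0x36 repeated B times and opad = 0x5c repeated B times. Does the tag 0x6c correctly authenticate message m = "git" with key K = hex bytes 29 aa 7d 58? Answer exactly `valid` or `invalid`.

Key hex bytes 29 aa 7d 58 is 4 bytes ≤ B = 6; zero-pad to 6 bytes: K' = 29 aa 7d 58 00 00.
K' ⊕ ipad = 1f 9c 4b 6e 36 36; K' ⊕ opad = 75 f6 21 04 5c 5c.
Inner hash: sum = 31+156+75+110+54+54+103+105+116 = 804; mod 256 = 36 → 24.
Outer hash (recomputed tag): sum = 117+246+33+4+92+92+36 = 620; mod 256 = 108 → 6c.
Recomputed tag = 6c; claimed = 6c → match.

valid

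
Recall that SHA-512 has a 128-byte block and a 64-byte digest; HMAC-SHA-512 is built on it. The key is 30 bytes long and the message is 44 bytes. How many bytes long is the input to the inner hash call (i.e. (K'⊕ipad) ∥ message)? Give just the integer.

172

Key is 30 ≤ 128 bytes, zero-padded: |K'| = 128.
Inner input = (K'⊕ipad) ∥ m → 128 + 44 = 172 bytes.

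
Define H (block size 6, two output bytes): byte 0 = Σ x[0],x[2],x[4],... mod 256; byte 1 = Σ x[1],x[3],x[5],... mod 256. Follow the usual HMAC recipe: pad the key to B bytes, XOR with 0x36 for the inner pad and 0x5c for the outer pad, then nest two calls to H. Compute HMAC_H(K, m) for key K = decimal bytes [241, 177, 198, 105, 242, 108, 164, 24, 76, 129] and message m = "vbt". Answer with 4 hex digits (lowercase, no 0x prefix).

Key decimal bytes [241, 177, 198, 105, 242, 108, 164, 24, 76, 129] = f1 b1 c6 69 f2 6c a4 18 4c 81 is 10 bytes > B = 6, so hash it first: H(key) = 99 1f, then zero-pad to 6 bytes: K' = 99 1f 00 00 00 00.
K' ⊕ ipad = af 29 36 36 36 36.  K' ⊕ opad = c5 43 5c 5c 5c 5c.
Inner input = (K'⊕ipad) ∥ m = af 29 36 36 36 36 ∥ 76 62 74.
Inner hash: even-index sum = 517 mod 256 = 5; odd-index sum = 247 mod 256 = 247 → 05 f7.
Outer input = (K'⊕opad) ∥ inner = c5 43 5c 5c 5c 5c ∥ 05 f7.
Outer hash (tag): even-index sum = 386 mod 256 = 130; odd-index sum = 498 mod 256 = 242 → 82 f2.

82f2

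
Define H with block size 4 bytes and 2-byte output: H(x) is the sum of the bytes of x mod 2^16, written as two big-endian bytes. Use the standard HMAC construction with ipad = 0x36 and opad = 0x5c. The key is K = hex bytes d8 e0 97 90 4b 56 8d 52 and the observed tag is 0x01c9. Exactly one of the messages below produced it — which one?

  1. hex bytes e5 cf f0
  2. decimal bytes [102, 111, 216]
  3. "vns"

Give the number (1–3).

Key hex bytes d8 e0 97 90 4b 56 8d 52 is 8 bytes > B = 4, so hash it first: H(key) = 04 5f, then zero-pad to 4 bytes: K' = 04 5f 00 00.
K' ⊕ ipad = 32 69 36 36; K' ⊕ opad = 58 03 5c 5c.
m1: inner = H(32 69 36 36 e5 cf f0) = 03 ab; tag = H(58 03 5c 5c 03 ab) = 01c1
m2: inner = H(32 69 36 36 66 6f d8) = 02 b4; tag = H(58 03 5c 5c 02 b4) = 01c9 ← matches
m3: inner = H(32 69 36 36 76 6e 73) = 02 5e; tag = H(58 03 5c 5c 02 5e) = 0173

2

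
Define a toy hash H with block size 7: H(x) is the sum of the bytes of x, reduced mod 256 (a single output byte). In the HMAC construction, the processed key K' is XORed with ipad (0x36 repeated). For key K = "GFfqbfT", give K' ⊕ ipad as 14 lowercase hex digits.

Key "GFfqbfT" = 47 46 66 71 62 66 54 is exactly B = 7 bytes: K' = 47 46 66 71 62 66 54.
XOR each byte with 0x36: 47⊕36=71, 46⊕36=70, 66⊕36=50, 71⊕36=47, 62⊕36=54, 66⊕36=50, 54⊕36=62.

71705047545062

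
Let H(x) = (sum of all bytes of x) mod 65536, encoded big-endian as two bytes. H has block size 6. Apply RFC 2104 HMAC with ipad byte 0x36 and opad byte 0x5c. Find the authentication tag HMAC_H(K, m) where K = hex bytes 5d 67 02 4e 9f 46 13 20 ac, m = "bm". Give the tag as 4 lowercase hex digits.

Key hex bytes 5d 67 02 4e 9f 46 13 20 ac is 9 bytes > B = 6, so hash it first: H(key) = 02 d8, then zero-pad to 6 bytes: K' = 02 d8 00 00 00 00.
K' ⊕ ipad = 34 ee 36 36 36 36.  K' ⊕ opad = 5e 84 5c 5c 5c 5c.
Inner input = (K'⊕ipad) ∥ m = 34 ee 36 36 36 36 ∥ 62 6d.
Inner hash: sum = 52+238+54+54+54+54+98+109 = 713 → 02 c9.
Outer input = (K'⊕opad) ∥ inner = 5e 84 5c 5c 5c 5c ∥ 02 c9.
Outer hash (tag): sum = 94+132+92+92+92+92+2+201 = 797 → 03 1d.

031d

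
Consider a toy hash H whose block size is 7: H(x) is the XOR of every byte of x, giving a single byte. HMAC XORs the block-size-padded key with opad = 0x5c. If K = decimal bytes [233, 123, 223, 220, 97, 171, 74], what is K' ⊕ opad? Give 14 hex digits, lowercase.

b52783803df716

Key decimal bytes [233, 123, 223, 220, 97, 171, 74] = e9 7b df dc 61 ab 4a is exactly B = 7 bytes: K' = e9 7b df dc 61 ab 4a.
XOR each byte with 0x5c: e9⊕5c=b5, 7b⊕5c=27, df⊕5c=83, dc⊕5c=80, 61⊕5c=3d, ab⊕5c=f7, 4a⊕5c=16.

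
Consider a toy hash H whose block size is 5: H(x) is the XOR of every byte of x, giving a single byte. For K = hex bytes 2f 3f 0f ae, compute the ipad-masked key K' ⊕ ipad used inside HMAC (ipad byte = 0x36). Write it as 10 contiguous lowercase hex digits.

Key hex bytes 2f 3f 0f ae is 4 bytes ≤ B = 5; zero-pad to 5 bytes: K' = 2f 3f 0f ae 00.
XOR each byte with 0x36: 2f⊕36=19, 3f⊕36=09, 0f⊕36=39, ae⊕36=98, 00⊕36=36.

1909399836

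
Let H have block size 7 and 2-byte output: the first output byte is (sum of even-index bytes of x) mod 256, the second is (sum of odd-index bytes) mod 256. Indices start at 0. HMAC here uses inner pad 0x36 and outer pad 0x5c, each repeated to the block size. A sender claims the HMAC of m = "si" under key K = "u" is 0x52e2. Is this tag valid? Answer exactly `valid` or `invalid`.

Key "u" = 75 is 1 byte ≤ B = 7; zero-pad to 7 bytes: K' = 75 00 00 00 00 00 00.
K' ⊕ ipad = 43 36 36 36 36 36 36; K' ⊕ opad = 29 5c 5c 5c 5c 5c 5c.
Inner hash: even-index sum = 334 mod 256 = 78; odd-index sum = 277 mod 256 = 21 → 4e 15.
Outer hash (recomputed tag): even-index sum = 338 mod 256 = 82; odd-index sum = 354 mod 256 = 98 → 52 62.
Recomputed tag = 5262; claimed = 52e2 → mismatch.

invalid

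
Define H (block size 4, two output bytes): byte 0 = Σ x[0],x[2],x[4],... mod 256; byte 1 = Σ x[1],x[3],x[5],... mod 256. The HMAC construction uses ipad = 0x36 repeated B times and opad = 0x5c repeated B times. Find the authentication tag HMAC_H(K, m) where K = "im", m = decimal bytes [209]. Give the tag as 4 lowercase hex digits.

f71e

Key "im" = 69 6d is 2 bytes ≤ B = 4; zero-pad to 4 bytes: K' = 69 6d 00 00.
K' ⊕ ipad = 5f 5b 36 36.  K' ⊕ opad = 35 31 5c 5c.
Inner input = (K'⊕ipad) ∥ m = 5f 5b 36 36 ∥ d1.
Inner hash: even-index sum = 358 mod 256 = 102; odd-index sum = 145 mod 256 = 145 → 66 91.
Outer input = (K'⊕opad) ∥ inner = 35 31 5c 5c ∥ 66 91.
Outer hash (tag): even-index sum = 247 mod 256 = 247; odd-index sum = 286 mod 256 = 30 → f7 1e.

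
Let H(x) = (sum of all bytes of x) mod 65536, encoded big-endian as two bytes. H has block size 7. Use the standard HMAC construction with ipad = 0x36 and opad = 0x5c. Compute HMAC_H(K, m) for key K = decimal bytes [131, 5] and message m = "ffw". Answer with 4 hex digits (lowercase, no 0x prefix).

Key decimal bytes [131, 5] = 83 05 is 2 bytes ≤ B = 7; zero-pad to 7 bytes: K' = 83 05 00 00 00 00 00.
K' ⊕ ipad = b5 33 36 36 36 36 36.  K' ⊕ opad = df 59 5c 5c 5c 5c 5c.
Inner input = (K'⊕ipad) ∥ m = b5 33 36 36 36 36 36 ∥ 66 66 77.
Inner hash: sum = 181+51+54+54+54+54+54+102+102+119 = 825 → 03 39.
Outer input = (K'⊕opad) ∥ inner = df 59 5c 5c 5c 5c 5c ∥ 03 39.
Outer hash (tag): sum = 223+89+92+92+92+92+92+3+57 = 832 → 03 40.

0340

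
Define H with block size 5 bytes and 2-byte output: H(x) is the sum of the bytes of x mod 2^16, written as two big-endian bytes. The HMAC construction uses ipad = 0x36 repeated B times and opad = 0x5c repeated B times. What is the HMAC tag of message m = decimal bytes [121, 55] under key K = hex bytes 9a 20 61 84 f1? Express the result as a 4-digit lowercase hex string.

0349

Key hex bytes 9a 20 61 84 f1 is exactly B = 5 bytes: K' = 9a 20 61 84 f1.
K' ⊕ ipad = ac 16 57 b2 c7.  K' ⊕ opad = c6 7c 3d d8 ad.
Inner input = (K'⊕ipad) ∥ m = ac 16 57 b2 c7 ∥ 79 37.
Inner hash: sum = 172+22+87+178+199+121+55 = 834 → 03 42.
Outer input = (K'⊕opad) ∥ inner = c6 7c 3d d8 ad ∥ 03 42.
Outer hash (tag): sum = 198+124+61+216+173+3+66 = 841 → 03 49.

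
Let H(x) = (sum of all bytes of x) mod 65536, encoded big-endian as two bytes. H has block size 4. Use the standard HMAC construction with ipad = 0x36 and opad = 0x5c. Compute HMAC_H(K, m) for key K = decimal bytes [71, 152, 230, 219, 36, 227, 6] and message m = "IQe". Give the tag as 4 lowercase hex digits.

0245

Key decimal bytes [71, 152, 230, 219, 36, 227, 6] = 47 98 e6 db 24 e3 06 is 7 bytes > B = 4, so hash it first: H(key) = 03 ad, then zero-pad to 4 bytes: K' = 03 ad 00 00.
K' ⊕ ipad = 35 9b 36 36.  K' ⊕ opad = 5f f1 5c 5c.
Inner input = (K'⊕ipad) ∥ m = 35 9b 36 36 ∥ 49 51 65.
Inner hash: sum = 53+155+54+54+73+81+101 = 571 → 02 3b.
Outer input = (K'⊕opad) ∥ inner = 5f f1 5c 5c ∥ 02 3b.
Outer hash (tag): sum = 95+241+92+92+2+59 = 581 → 02 45.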